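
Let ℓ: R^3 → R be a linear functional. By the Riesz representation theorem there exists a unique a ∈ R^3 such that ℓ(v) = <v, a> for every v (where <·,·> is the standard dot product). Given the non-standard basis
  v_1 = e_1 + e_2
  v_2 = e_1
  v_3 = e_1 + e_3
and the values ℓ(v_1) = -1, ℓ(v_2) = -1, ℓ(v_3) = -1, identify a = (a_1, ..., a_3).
a = (-1, 0, 0)

Write a = (a_1, ..., a_3) in the standard basis. For each basis vector v_i, ℓ(v_i) = <v_i, a> is a linear equation in the a_j's. Collect the n equations into a matrix system V a = ℓ, where row i of V is v_i (expressed in the standard basis). Since V is invertible (lower-triangular with 1s on the diagonal, up to permutation), solve by back-substitution:
  V =
[[1, 1, 0],
 [1, 0, 0],
 [1, 0, 1]]
  V a = (-1, -1, -1)
Solving gives a = (-1, 0, 0).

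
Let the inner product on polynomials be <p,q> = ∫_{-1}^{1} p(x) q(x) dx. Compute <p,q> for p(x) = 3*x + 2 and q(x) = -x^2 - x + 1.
<p,q> = 2/3

Expand the product: p(x)·q(x) = -3*x^3 - 5*x^2 + x + 2.
∫_{-1}^{1} of each monomial x^k gives [2/(k+1) if k even, 0 if k odd]. Integrating term-by-term (or equivalently evaluating the antiderivative F(x) = -3*x^4/4 - 5*x^3/3 + x^2/2 + 2*x at the endpoints):
  F(1) − F(−1) = 1/12 − (-7/12) = 2/3.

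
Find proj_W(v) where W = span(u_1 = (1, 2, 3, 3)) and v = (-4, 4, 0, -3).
proj_W(v) = (-5/23, -10/23, -15/23, -15/23)

Set up U = [u_1 | ... | u_1] ∈ R^(4×1). The projector onto W = col(U) is P = U (U^T U)^(-1) U^T.
Compute U^T U =
  [23],
and U^T v = (-5).
Solve U^T U · c = U^T v for the coefficients: c = (-5/23). The projection is proj_W(v) = U c.
Check: (v - proj_W(v)) · u_1 = 0  (should be 0).
Result: proj_W(v) = (-5/23, -10/23, -15/23, -15/23).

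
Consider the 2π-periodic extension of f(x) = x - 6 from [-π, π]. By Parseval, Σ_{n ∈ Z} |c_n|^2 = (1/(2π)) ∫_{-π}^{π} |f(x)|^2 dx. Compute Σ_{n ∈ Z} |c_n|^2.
Σ |c_n|^2 = π^2/3 + 36

Expand and integrate term by term over [-π, π]:
  ∫ (x)^2 dx = 1·(2π^3/3); ∫ 2·1·(-6)·x dx = 0 (odd integrand); ∫ (-6)^2 dx = 36·2π.
So (1/(2π)) ∫_{-π}^{π} (x - 6)^2 dx = 1π^2/3 + 36 = π^2/3 + 36.
Parseval ⇒ Σ |c_n|^2 = π^2/3 + 36.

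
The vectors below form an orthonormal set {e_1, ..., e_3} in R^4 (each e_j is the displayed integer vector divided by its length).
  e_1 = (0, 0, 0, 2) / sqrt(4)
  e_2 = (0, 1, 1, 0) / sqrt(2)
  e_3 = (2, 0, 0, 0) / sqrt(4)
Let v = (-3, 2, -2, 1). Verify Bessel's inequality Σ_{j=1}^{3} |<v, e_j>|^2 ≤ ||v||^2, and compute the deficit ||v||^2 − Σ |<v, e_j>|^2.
Σ |<v, e_j>|^2 = 10; ||v||^2 = 18; deficit = 8

Write each e_j = u_j / sqrt(<u_j, u_j>) where u_j is the displayed integer vector. Then <v, e_j> = <v, u_j> / sqrt(<u_j, u_j>), so |<v, e_j>|^2 = <v, u_j>^2 / <u_j, u_j>.
Coefficients: <v, e_1> = 2/sqrt(4), <v, e_2> = 0/sqrt(2), <v, e_3> = -6/sqrt(4).
Square and sum: Σ |<v, e_j>|^2 = 10.
Compute ||v||^2 = v·v = 18.
Deficit = 18 − 10 = 8 ≥ 0, confirming Bessel's inequality. (The deficit equals ||v − Σ <v,e_j> e_j||^2, the squared distance from v to span{e_j}.)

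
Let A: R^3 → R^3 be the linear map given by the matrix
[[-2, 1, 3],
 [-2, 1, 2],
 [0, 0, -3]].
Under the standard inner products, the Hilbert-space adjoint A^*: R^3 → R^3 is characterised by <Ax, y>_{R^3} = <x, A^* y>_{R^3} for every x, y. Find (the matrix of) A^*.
A^* = A^T =
[[-2, -2, 0],
 [1, 1, 0],
 [3, 2, -3]]

For real matrices with standard dot products, the defining identity <Ax, y> = <x, A^* y> gives (Ax)^T y = x^T (A^*) y, i.e. x^T A^T y = x^T (A^*) y. Since this holds for all x, y, we must have A^* = A^T. Therefore
A^* =
[[-2, -2, 0],
 [1, 1, 0],
 [3, 2, -3]].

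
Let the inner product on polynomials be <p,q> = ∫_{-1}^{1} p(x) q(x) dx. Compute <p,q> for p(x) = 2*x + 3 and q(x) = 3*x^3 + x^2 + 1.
<p,q> = 52/5

Expand the product: p(x)·q(x) = 6*x^4 + 11*x^3 + 3*x^2 + 2*x + 3.
∫_{-1}^{1} of each monomial x^k gives [2/(k+1) if k even, 0 if k odd]. Integrating term-by-term (or equivalently evaluating the antiderivative F(x) = 6*x^5/5 + 11*x^4/4 + x^3 + x^2 + 3*x at the endpoints):
  F(1) − F(−1) = 179/20 − (-29/20) = 52/5.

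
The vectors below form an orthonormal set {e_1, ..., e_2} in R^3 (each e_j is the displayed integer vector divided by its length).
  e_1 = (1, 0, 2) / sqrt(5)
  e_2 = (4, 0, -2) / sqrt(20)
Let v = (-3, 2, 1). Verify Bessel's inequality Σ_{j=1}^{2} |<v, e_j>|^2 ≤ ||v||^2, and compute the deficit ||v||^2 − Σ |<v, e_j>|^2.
Σ |<v, e_j>|^2 = 10; ||v||^2 = 14; deficit = 4

Write each e_j = u_j / sqrt(<u_j, u_j>) where u_j is the displayed integer vector. Then <v, e_j> = <v, u_j> / sqrt(<u_j, u_j>), so |<v, e_j>|^2 = <v, u_j>^2 / <u_j, u_j>.
Coefficients: <v, e_1> = -1/sqrt(5), <v, e_2> = -14/sqrt(20).
Square and sum: Σ |<v, e_j>|^2 = 10.
Compute ||v||^2 = v·v = 14.
Deficit = 14 − 10 = 4 ≥ 0, confirming Bessel's inequality. (The deficit equals ||v − Σ <v,e_j> e_j||^2, the squared distance from v to span{e_j}.)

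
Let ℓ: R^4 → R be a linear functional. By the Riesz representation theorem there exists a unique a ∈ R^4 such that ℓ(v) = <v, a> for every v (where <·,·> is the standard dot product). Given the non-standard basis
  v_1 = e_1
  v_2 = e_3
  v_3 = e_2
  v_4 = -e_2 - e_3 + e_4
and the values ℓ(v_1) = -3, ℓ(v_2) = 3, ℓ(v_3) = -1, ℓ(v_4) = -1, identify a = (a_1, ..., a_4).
a = (-3, -1, 3, 1)

Write a = (a_1, ..., a_4) in the standard basis. For each basis vector v_i, ℓ(v_i) = <v_i, a> is a linear equation in the a_j's. Collect the n equations into a matrix system V a = ℓ, where row i of V is v_i (expressed in the standard basis). Since V is invertible (lower-triangular with 1s on the diagonal, up to permutation), solve by back-substitution:
  V =
[[1, 0, 0, 0],
 [0, 0, 1, 0],
 [0, 1, 0, 0],
 [0, -1, -1, 1]]
  V a = (-3, 3, -1, -1)
Solving gives a = (-3, -1, 3, 1).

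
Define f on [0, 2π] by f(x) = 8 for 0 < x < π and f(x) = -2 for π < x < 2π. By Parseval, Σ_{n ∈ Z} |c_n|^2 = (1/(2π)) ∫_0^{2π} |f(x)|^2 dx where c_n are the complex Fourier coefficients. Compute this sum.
Σ |c_n|^2 = 34

Parseval equates the L^2 energy of f (normalised by 1/(2π)) with the ℓ^2 sum of its Fourier coefficients: (1/(2π)) ∫_0^{2π} |f|^2 = Σ |c_n|^2.
Compute the left side: (1/(2π)) [∫_0^π 8^2 dx + ∫_π^{2π} (-2)^2 dx] = (1/(2π)) · (64π + 4π) = (64 + 4)/2 = 34.
So Σ_{n ∈ Z} |c_n|^2 = 34.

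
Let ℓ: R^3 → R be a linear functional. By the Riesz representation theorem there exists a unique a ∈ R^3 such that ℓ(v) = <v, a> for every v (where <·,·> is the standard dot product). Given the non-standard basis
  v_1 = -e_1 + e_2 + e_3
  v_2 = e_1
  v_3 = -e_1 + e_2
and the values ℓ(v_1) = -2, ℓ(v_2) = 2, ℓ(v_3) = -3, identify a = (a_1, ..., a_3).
a = (2, -1, 1)

Write a = (a_1, ..., a_3) in the standard basis. For each basis vector v_i, ℓ(v_i) = <v_i, a> is a linear equation in the a_j's. Collect the n equations into a matrix system V a = ℓ, where row i of V is v_i (expressed in the standard basis). Since V is invertible (lower-triangular with 1s on the diagonal, up to permutation), solve by back-substitution:
  V =
[[-1, 1, 1],
 [1, 0, 0],
 [-1, 1, 0]]
  V a = (-2, 2, -3)
Solving gives a = (2, -1, 1).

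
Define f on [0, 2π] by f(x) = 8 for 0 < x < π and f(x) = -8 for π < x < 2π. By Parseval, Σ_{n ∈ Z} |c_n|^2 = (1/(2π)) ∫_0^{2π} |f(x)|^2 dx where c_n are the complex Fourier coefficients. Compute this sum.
Σ |c_n|^2 = 64

Parseval equates the L^2 energy of f (normalised by 1/(2π)) with the ℓ^2 sum of its Fourier coefficients: (1/(2π)) ∫_0^{2π} |f|^2 = Σ |c_n|^2.
Compute the left side: (1/(2π)) [∫_0^π 8^2 dx + ∫_π^{2π} (-8)^2 dx] = (1/(2π)) · (64π + 64π) = (64 + 64)/2 = 64.
So Σ_{n ∈ Z} |c_n|^2 = 64.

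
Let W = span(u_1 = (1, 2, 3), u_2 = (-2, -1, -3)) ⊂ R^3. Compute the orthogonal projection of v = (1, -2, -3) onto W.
proj_W(v) = (1/3, -8/3, -7/3)

Set up U = [u_1 | ... | u_2] ∈ R^(3×2). The projector onto W = col(U) is P = U (U^T U)^(-1) U^T.
Compute U^T U =
  [14, -13]
  [-13, 14],
and U^T v = (-12, 9).
Solve U^T U · c = U^T v for the coefficients: c = (-17/9, -10/9). The projection is proj_W(v) = U c.
Check: (v - proj_W(v)) · u_1 = 0  (should be 0).
Check: (v - proj_W(v)) · u_2 = 0  (should be 0).
Result: proj_W(v) = (1/3, -8/3, -7/3).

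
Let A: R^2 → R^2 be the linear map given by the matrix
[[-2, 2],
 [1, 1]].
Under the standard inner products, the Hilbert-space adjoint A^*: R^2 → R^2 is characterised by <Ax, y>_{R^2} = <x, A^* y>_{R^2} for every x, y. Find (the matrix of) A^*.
A^* = A^T =
[[-2, 1],
 [2, 1]]

For real matrices with standard dot products, the defining identity <Ax, y> = <x, A^* y> gives (Ax)^T y = x^T (A^*) y, i.e. x^T A^T y = x^T (A^*) y. Since this holds for all x, y, we must have A^* = A^T. Therefore
A^* =
[[-2, 1],
 [2, 1]].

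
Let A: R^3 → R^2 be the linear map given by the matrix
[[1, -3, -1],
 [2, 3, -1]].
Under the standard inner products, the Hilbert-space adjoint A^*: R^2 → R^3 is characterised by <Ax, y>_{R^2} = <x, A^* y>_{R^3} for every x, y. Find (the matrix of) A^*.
A^* = A^T =
[[1, 2],
 [-3, 3],
 [-1, -1]]

For real matrices with standard dot products, the defining identity <Ax, y> = <x, A^* y> gives (Ax)^T y = x^T (A^*) y, i.e. x^T A^T y = x^T (A^*) y. Since this holds for all x, y, we must have A^* = A^T. Therefore
A^* =
[[1, 2],
 [-3, 3],
 [-1, -1]].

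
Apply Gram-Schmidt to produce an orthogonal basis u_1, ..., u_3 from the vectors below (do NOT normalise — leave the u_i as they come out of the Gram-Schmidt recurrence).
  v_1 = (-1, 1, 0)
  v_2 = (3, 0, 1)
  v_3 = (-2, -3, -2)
Orthogonal basis:
  u_1 = (-1, 1, 0)
  u_2 = (3/2, 3/2, 1)
  u_3 = (1/11, 1/11, -3/11)

Apply the Gram-Schmidt recurrence
  u_1 = v_1
  u_i = v_i − Σ_{j<i} ((v_i · u_j) / (u_j · u_j)) · u_j.

Step by step this gives:
  u_1 = (-1, 1, 0)
  u_2 = (3/2, 3/2, 1)
  u_3 = (1/11, 1/11, -3/11)

Orthogonality check:
  u_2 · u_1 = 0 (should be 0)
  u_3 · u_1 = 0 (should be 0)
  u_3 · u_2 = 0 (should be 0)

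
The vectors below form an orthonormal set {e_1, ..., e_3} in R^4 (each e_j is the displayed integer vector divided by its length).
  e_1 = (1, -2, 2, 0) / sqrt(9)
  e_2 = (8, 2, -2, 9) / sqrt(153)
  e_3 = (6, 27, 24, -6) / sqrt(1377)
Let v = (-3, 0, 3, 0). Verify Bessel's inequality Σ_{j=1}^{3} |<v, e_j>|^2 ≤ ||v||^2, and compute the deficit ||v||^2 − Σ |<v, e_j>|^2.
Σ |<v, e_j>|^2 = 9; ||v||^2 = 18; deficit = 9

Write each e_j = u_j / sqrt(<u_j, u_j>) where u_j is the displayed integer vector. Then <v, e_j> = <v, u_j> / sqrt(<u_j, u_j>), so |<v, e_j>|^2 = <v, u_j>^2 / <u_j, u_j>.
Coefficients: <v, e_1> = 3/sqrt(9), <v, e_2> = -30/sqrt(153), <v, e_3> = 54/sqrt(1377).
Square and sum: Σ |<v, e_j>|^2 = 9.
Compute ||v||^2 = v·v = 18.
Deficit = 18 − 9 = 9 ≥ 0, confirming Bessel's inequality. (The deficit equals ||v − Σ <v,e_j> e_j||^2, the squared distance from v to span{e_j}.)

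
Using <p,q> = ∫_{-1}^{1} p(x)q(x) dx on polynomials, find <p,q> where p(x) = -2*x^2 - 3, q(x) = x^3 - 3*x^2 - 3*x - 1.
<p,q> = 236/15

Expand the product: p(x)·q(x) = -2*x^5 + 6*x^4 + 3*x^3 + 11*x^2 + 9*x + 3.
∫_{-1}^{1} of each monomial x^k gives [2/(k+1) if k even, 0 if k odd]. Integrating term-by-term (or equivalently evaluating the antiderivative F(x) = -x^6/3 + 6*x^5/5 + 3*x^4/4 + 11*x^3/3 + 9*x^2/2 + 3*x at the endpoints):
  F(1) − F(−1) = 767/60 − (-59/20) = 236/15.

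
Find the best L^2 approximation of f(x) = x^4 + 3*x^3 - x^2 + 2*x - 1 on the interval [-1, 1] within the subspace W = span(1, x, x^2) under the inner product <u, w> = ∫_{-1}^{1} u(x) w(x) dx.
g(x) = -x^2/7 + 19*x/5 - 38/35

The best approximation g ∈ W is the orthogonal projection of f onto W. Writing g = a_0 + a_1 x + a_2 x^2, the coefficients solve the normal equations G · a = b where
  G_{ij} = <φ_i, φ_j> and b_i = <f, φ_i>, with φ_0 = 1, φ_1 = x, φ_2 = x^2.
G =
  [2, 0, 2/3]
  [0, 2/3, 0]
  [2/3, 0, 2/5],
b = (-34/15, 38/15, -82/105).
Solving gives a_0 = -38/35, a_1 = 19/5, a_2 = -1/7, so
  g(x) = -x^2/7 + 19*x/5 - 38/35.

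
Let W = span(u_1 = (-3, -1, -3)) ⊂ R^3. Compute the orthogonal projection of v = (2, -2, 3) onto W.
proj_W(v) = (39/19, 13/19, 39/19)

Set up U = [u_1 | ... | u_1] ∈ R^(3×1). The projector onto W = col(U) is P = U (U^T U)^(-1) U^T.
Compute U^T U =
  [19],
and U^T v = (-13).
Solve U^T U · c = U^T v for the coefficients: c = (-13/19). The projection is proj_W(v) = U c.
Check: (v - proj_W(v)) · u_1 = 0  (should be 0).
Result: proj_W(v) = (39/19, 13/19, 39/19).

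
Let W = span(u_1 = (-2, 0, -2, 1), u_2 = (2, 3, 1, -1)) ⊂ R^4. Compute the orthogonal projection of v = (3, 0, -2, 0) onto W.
proj_W(v) = (24/43, 33/43, 13/43, -12/43)

Set up U = [u_1 | ... | u_2] ∈ R^(4×2). The projector onto W = col(U) is P = U (U^T U)^(-1) U^T.
Compute U^T U =
  [9, -7]
  [-7, 15],
and U^T v = (-2, 4).
Solve U^T U · c = U^T v for the coefficients: c = (-1/43, 11/43). The projection is proj_W(v) = U c.
Check: (v - proj_W(v)) · u_1 = 0  (should be 0).
Check: (v - proj_W(v)) · u_2 = 0  (should be 0).
Result: proj_W(v) = (24/43, 33/43, 13/43, -12/43).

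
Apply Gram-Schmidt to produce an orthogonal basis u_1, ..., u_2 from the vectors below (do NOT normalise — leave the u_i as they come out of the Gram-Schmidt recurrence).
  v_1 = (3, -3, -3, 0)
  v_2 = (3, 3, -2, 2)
Orthogonal basis:
  u_1 = (3, -3, -3, 0)
  u_2 = (7/3, 11/3, -4/3, 2)

Apply the Gram-Schmidt recurrence
  u_1 = v_1
  u_i = v_i − Σ_{j<i} ((v_i · u_j) / (u_j · u_j)) · u_j.

Step by step this gives:
  u_1 = (3, -3, -3, 0)
  u_2 = (7/3, 11/3, -4/3, 2)

Orthogonality check:
  u_2 · u_1 = 0 (should be 0)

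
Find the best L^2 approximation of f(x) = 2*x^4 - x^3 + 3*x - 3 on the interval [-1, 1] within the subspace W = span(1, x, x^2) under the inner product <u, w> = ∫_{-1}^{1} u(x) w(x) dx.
g(x) = 12*x^2/7 + 12*x/5 - 111/35

The best approximation g ∈ W is the orthogonal projection of f onto W. Writing g = a_0 + a_1 x + a_2 x^2, the coefficients solve the normal equations G · a = b where
  G_{ij} = <φ_i, φ_j> and b_i = <f, φ_i>, with φ_0 = 1, φ_1 = x, φ_2 = x^2.
G =
  [2, 0, 2/3]
  [0, 2/3, 0]
  [2/3, 0, 2/5],
b = (-26/5, 8/5, -10/7).
Solving gives a_0 = -111/35, a_1 = 12/5, a_2 = 12/7, so
  g(x) = 12*x^2/7 + 12*x/5 - 111/35.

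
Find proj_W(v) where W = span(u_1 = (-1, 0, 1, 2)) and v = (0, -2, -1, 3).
proj_W(v) = (-5/6, 0, 5/6, 5/3)

Set up U = [u_1 | ... | u_1] ∈ R^(4×1). The projector onto W = col(U) is P = U (U^T U)^(-1) U^T.
Compute U^T U =
  [6],
and U^T v = (5).
Solve U^T U · c = U^T v for the coefficients: c = (5/6). The projection is proj_W(v) = U c.
Check: (v - proj_W(v)) · u_1 = 0  (should be 0).
Result: proj_W(v) = (-5/6, 0, 5/6, 5/3).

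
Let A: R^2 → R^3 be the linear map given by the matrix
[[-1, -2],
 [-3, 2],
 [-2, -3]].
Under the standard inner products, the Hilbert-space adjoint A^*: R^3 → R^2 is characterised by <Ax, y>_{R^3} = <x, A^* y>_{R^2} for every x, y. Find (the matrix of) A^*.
A^* = A^T =
[[-1, -3, -2],
 [-2, 2, -3]]

For real matrices with standard dot products, the defining identity <Ax, y> = <x, A^* y> gives (Ax)^T y = x^T (A^*) y, i.e. x^T A^T y = x^T (A^*) y. Since this holds for all x, y, we must have A^* = A^T. Therefore
A^* =
[[-1, -3, -2],
 [-2, 2, -3]].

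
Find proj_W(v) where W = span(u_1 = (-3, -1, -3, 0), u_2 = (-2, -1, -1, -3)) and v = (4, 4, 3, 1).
proj_W(v) = (769/185, 287/185, 677/185, 276/185)

Set up U = [u_1 | ... | u_2] ∈ R^(4×2). The projector onto W = col(U) is P = U (U^T U)^(-1) U^T.
Compute U^T U =
  [19, 10]
  [10, 15],
and U^T v = (-25, -18).
Solve U^T U · c = U^T v for the coefficients: c = (-39/37, -92/185). The projection is proj_W(v) = U c.
Check: (v - proj_W(v)) · u_1 = 0  (should be 0).
Check: (v - proj_W(v)) · u_2 = 0  (should be 0).
Result: proj_W(v) = (769/185, 287/185, 677/185, 276/185).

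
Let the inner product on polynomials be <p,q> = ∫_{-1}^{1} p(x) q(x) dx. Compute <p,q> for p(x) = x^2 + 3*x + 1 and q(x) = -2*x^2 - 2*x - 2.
<p,q> = -172/15

Expand the product: p(x)·q(x) = -2*x^4 - 8*x^3 - 10*x^2 - 8*x - 2.
∫_{-1}^{1} of each monomial x^k gives [2/(k+1) if k even, 0 if k odd]. Integrating term-by-term (or equivalently evaluating the antiderivative F(x) = -2*x^5/5 - 2*x^4 - 10*x^3/3 - 4*x^2 - 2*x at the endpoints):
  F(1) − F(−1) = -176/15 − (-4/15) = -172/15.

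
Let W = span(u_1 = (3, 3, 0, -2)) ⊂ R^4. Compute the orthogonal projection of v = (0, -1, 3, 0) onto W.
proj_W(v) = (-9/22, -9/22, 0, 3/11)

Set up U = [u_1 | ... | u_1] ∈ R^(4×1). The projector onto W = col(U) is P = U (U^T U)^(-1) U^T.
Compute U^T U =
  [22],
and U^T v = (-3).
Solve U^T U · c = U^T v for the coefficients: c = (-3/22). The projection is proj_W(v) = U c.
Check: (v - proj_W(v)) · u_1 = 0  (should be 0).
Result: proj_W(v) = (-9/22, -9/22, 0, 3/11).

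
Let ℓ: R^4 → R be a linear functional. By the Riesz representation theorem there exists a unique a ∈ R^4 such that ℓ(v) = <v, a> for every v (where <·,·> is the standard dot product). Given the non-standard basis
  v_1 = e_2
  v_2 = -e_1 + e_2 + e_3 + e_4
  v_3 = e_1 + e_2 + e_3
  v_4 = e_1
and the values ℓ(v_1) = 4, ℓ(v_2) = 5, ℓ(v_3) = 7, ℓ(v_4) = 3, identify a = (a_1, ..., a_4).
a = (3, 4, 0, 4)

Write a = (a_1, ..., a_4) in the standard basis. For each basis vector v_i, ℓ(v_i) = <v_i, a> is a linear equation in the a_j's. Collect the n equations into a matrix system V a = ℓ, where row i of V is v_i (expressed in the standard basis). Since V is invertible (lower-triangular with 1s on the diagonal, up to permutation), solve by back-substitution:
  V =
[[0, 1, 0, 0],
 [-1, 1, 1, 1],
 [1, 1, 1, 0],
 [1, 0, 0, 0]]
  V a = (4, 5, 7, 3)
Solving gives a = (3, 4, 0, 4).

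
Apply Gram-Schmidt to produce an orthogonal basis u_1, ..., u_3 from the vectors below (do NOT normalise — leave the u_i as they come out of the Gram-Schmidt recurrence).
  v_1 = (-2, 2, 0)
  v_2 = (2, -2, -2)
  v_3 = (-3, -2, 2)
Orthogonal basis:
  u_1 = (-2, 2, 0)
  u_2 = (0, 0, -2)
  u_3 = (-5/2, -5/2, 0)

Apply the Gram-Schmidt recurrence
  u_1 = v_1
  u_i = v_i − Σ_{j<i} ((v_i · u_j) / (u_j · u_j)) · u_j.

Step by step this gives:
  u_1 = (-2, 2, 0)
  u_2 = (0, 0, -2)
  u_3 = (-5/2, -5/2, 0)

Orthogonality check:
  u_2 · u_1 = 0 (should be 0)
  u_3 · u_1 = 0 (should be 0)
  u_3 · u_2 = 0 (should be 0)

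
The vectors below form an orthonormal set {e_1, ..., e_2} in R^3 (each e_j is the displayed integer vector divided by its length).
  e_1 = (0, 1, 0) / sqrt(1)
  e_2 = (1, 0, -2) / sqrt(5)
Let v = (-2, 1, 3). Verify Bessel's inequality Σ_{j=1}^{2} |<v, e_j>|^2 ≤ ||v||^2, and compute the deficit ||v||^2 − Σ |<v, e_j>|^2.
Σ |<v, e_j>|^2 = 69/5; ||v||^2 = 14; deficit = 1/5

Write each e_j = u_j / sqrt(<u_j, u_j>) where u_j is the displayed integer vector. Then <v, e_j> = <v, u_j> / sqrt(<u_j, u_j>), so |<v, e_j>|^2 = <v, u_j>^2 / <u_j, u_j>.
Coefficients: <v, e_1> = 1/sqrt(1), <v, e_2> = -8/sqrt(5).
Square and sum: Σ |<v, e_j>|^2 = 69/5.
Compute ||v||^2 = v·v = 14.
Deficit = 14 − 69/5 = 1/5 ≥ 0, confirming Bessel's inequality. (The deficit equals ||v − Σ <v,e_j> e_j||^2, the squared distance from v to span{e_j}.)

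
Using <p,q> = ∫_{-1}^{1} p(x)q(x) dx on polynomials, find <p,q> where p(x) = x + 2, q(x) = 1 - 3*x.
<p,q> = 2

Expand the product: p(x)·q(x) = -3*x^2 - 5*x + 2.
∫_{-1}^{1} of each monomial x^k gives [2/(k+1) if k even, 0 if k odd]. Integrating term-by-term (or equivalently evaluating the antiderivative F(x) = -x^3 - 5*x^2/2 + 2*x at the endpoints):
  F(1) − F(−1) = -3/2 − (-7/2) = 2.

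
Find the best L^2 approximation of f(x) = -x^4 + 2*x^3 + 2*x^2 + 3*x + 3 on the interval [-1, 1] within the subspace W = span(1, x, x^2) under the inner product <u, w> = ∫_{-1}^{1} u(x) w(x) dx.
g(x) = 8*x^2/7 + 21*x/5 + 108/35

The best approximation g ∈ W is the orthogonal projection of f onto W. Writing g = a_0 + a_1 x + a_2 x^2, the coefficients solve the normal equations G · a = b where
  G_{ij} = <φ_i, φ_j> and b_i = <f, φ_i>, with φ_0 = 1, φ_1 = x, φ_2 = x^2.
G =
  [2, 0, 2/3]
  [0, 2/3, 0]
  [2/3, 0, 2/5],
b = (104/15, 14/5, 88/35).
Solving gives a_0 = 108/35, a_1 = 21/5, a_2 = 8/7, so
  g(x) = 8*x^2/7 + 21*x/5 + 108/35.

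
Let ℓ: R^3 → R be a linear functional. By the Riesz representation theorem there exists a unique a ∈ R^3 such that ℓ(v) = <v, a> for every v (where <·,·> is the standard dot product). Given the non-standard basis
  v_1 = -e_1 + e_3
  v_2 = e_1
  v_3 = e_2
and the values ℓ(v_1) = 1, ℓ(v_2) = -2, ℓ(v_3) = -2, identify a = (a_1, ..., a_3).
a = (-2, -2, -1)

Write a = (a_1, ..., a_3) in the standard basis. For each basis vector v_i, ℓ(v_i) = <v_i, a> is a linear equation in the a_j's. Collect the n equations into a matrix system V a = ℓ, where row i of V is v_i (expressed in the standard basis). Since V is invertible (lower-triangular with 1s on the diagonal, up to permutation), solve by back-substitution:
  V =
[[-1, 0, 1],
 [1, 0, 0],
 [0, 1, 0]]
  V a = (1, -2, -2)
Solving gives a = (-2, -2, -1).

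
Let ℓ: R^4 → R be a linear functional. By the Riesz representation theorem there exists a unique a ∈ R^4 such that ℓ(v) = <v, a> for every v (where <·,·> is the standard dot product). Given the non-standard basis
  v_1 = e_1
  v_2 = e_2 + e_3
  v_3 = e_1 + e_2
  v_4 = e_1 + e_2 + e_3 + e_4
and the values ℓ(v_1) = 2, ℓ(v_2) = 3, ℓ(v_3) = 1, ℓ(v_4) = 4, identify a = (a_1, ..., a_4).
a = (2, -1, 4, -1)

Write a = (a_1, ..., a_4) in the standard basis. For each basis vector v_i, ℓ(v_i) = <v_i, a> is a linear equation in the a_j's. Collect the n equations into a matrix system V a = ℓ, where row i of V is v_i (expressed in the standard basis). Since V is invertible (lower-triangular with 1s on the diagonal, up to permutation), solve by back-substitution:
  V =
[[1, 0, 0, 0],
 [0, 1, 1, 0],
 [1, 1, 0, 0],
 [1, 1, 1, 1]]
  V a = (2, 3, 1, 4)
Solving gives a = (2, -1, 4, -1).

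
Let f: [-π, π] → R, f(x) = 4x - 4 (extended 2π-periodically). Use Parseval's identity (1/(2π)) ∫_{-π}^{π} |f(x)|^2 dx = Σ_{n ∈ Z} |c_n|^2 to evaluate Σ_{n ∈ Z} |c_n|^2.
Σ |c_n|^2 = 16π^2/3 + 16

Expand and integrate term by term over [-π, π]:
  ∫ (4x)^2 dx = 16·(2π^3/3); ∫ 2·4·(-4)·x dx = 0 (odd integrand); ∫ (-4)^2 dx = 16·2π.
So (1/(2π)) ∫_{-π}^{π} (4x - 4)^2 dx = 16π^2/3 + 16 = 16π^2/3 + 16.
Parseval ⇒ Σ |c_n|^2 = 16π^2/3 + 16.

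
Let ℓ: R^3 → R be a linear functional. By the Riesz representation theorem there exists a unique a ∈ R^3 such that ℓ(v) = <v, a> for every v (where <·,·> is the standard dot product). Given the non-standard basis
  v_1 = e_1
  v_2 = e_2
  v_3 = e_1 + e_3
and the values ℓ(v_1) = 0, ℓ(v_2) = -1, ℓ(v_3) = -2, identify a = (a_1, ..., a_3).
a = (0, -1, -2)

Write a = (a_1, ..., a_3) in the standard basis. For each basis vector v_i, ℓ(v_i) = <v_i, a> is a linear equation in the a_j's. Collect the n equations into a matrix system V a = ℓ, where row i of V is v_i (expressed in the standard basis). Since V is invertible (lower-triangular with 1s on the diagonal, up to permutation), solve by back-substitution:
  V =
[[1, 0, 0],
 [0, 1, 0],
 [1, 0, 1]]
  V a = (0, -1, -2)
Solving gives a = (0, -1, -2).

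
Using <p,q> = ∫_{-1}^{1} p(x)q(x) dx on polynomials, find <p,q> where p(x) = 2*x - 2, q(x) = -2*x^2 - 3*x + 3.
<p,q> = -40/3

Expand the product: p(x)·q(x) = -4*x^3 - 2*x^2 + 12*x - 6.
∫_{-1}^{1} of each monomial x^k gives [2/(k+1) if k even, 0 if k odd]. Integrating term-by-term (or equivalently evaluating the antiderivative F(x) = -x^4 - 2*x^3/3 + 6*x^2 - 6*x at the endpoints):
  F(1) − F(−1) = -5/3 − (35/3) = -40/3.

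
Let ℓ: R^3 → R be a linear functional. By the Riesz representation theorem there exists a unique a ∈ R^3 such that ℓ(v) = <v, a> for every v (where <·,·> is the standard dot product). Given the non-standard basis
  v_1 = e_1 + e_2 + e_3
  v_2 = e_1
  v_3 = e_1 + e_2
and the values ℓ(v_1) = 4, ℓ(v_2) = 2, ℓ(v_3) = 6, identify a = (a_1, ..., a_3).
a = (2, 4, -2)

Write a = (a_1, ..., a_3) in the standard basis. For each basis vector v_i, ℓ(v_i) = <v_i, a> is a linear equation in the a_j's. Collect the n equations into a matrix system V a = ℓ, where row i of V is v_i (expressed in the standard basis). Since V is invertible (lower-triangular with 1s on the diagonal, up to permutation), solve by back-substitution:
  V =
[[1, 1, 1],
 [1, 0, 0],
 [1, 1, 0]]
  V a = (4, 2, 6)
Solving gives a = (2, 4, -2).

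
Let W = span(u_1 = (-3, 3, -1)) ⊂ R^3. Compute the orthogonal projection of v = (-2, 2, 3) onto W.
proj_W(v) = (-27/19, 27/19, -9/19)

Set up U = [u_1 | ... | u_1] ∈ R^(3×1). The projector onto W = col(U) is P = U (U^T U)^(-1) U^T.
Compute U^T U =
  [19],
and U^T v = (9).
Solve U^T U · c = U^T v for the coefficients: c = (9/19). The projection is proj_W(v) = U c.
Check: (v - proj_W(v)) · u_1 = 0  (should be 0).
Result: proj_W(v) = (-27/19, 27/19, -9/19).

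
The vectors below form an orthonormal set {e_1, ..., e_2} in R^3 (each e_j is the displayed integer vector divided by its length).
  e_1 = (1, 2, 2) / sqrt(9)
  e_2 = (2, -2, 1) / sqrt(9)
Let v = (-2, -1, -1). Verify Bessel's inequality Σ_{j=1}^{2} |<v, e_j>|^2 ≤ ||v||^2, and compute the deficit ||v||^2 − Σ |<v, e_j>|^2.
Σ |<v, e_j>|^2 = 5; ||v||^2 = 6; deficit = 1

Write each e_j = u_j / sqrt(<u_j, u_j>) where u_j is the displayed integer vector. Then <v, e_j> = <v, u_j> / sqrt(<u_j, u_j>), so |<v, e_j>|^2 = <v, u_j>^2 / <u_j, u_j>.
Coefficients: <v, e_1> = -6/sqrt(9), <v, e_2> = -3/sqrt(9).
Square and sum: Σ |<v, e_j>|^2 = 5.
Compute ||v||^2 = v·v = 6.
Deficit = 6 − 5 = 1 ≥ 0, confirming Bessel's inequality. (The deficit equals ||v − Σ <v,e_j> e_j||^2, the squared distance from v to span{e_j}.)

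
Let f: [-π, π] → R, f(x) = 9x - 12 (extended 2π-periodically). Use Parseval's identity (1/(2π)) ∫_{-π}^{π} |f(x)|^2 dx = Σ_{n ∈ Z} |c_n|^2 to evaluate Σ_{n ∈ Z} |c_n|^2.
Σ |c_n|^2 = 27π^2 + 144

Expand and integrate term by term over [-π, π]:
  ∫ (9x)^2 dx = 81·(2π^3/3); ∫ 2·9·(-12)·x dx = 0 (odd integrand); ∫ (-12)^2 dx = 144·2π.
So (1/(2π)) ∫_{-π}^{π} (9x - 12)^2 dx = 81π^2/3 + 144 = 27π^2 + 144.
Parseval ⇒ Σ |c_n|^2 = 27π^2 + 144.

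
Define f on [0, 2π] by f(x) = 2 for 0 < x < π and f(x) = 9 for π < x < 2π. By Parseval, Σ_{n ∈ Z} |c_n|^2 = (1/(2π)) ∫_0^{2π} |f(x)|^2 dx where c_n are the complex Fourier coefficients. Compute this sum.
Σ |c_n|^2 = 85/2

Parseval equates the L^2 energy of f (normalised by 1/(2π)) with the ℓ^2 sum of its Fourier coefficients: (1/(2π)) ∫_0^{2π} |f|^2 = Σ |c_n|^2.
Compute the left side: (1/(2π)) [∫_0^π 2^2 dx + ∫_π^{2π} 9^2 dx] = (1/(2π)) · (4π + 81π) = (4 + 81)/2 = 85/2.
So Σ_{n ∈ Z} |c_n|^2 = 85/2.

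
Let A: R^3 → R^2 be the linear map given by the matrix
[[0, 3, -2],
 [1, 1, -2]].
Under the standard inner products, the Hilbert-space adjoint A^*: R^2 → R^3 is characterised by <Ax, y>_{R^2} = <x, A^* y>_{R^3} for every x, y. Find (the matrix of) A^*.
A^* = A^T =
[[0, 1],
 [3, 1],
 [-2, -2]]

For real matrices with standard dot products, the defining identity <Ax, y> = <x, A^* y> gives (Ax)^T y = x^T (A^*) y, i.e. x^T A^T y = x^T (A^*) y. Since this holds for all x, y, we must have A^* = A^T. Therefore
A^* =
[[0, 1],
 [3, 1],
 [-2, -2]].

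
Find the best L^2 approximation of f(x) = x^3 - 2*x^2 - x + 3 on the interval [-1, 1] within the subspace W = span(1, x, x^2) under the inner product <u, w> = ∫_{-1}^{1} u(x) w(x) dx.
g(x) = -2*x^2 - 2*x/5 + 3

The best approximation g ∈ W is the orthogonal projection of f onto W. Writing g = a_0 + a_1 x + a_2 x^2, the coefficients solve the normal equations G · a = b where
  G_{ij} = <φ_i, φ_j> and b_i = <f, φ_i>, with φ_0 = 1, φ_1 = x, φ_2 = x^2.
G =
  [2, 0, 2/3]
  [0, 2/3, 0]
  [2/3, 0, 2/5],
b = (14/3, -4/15, 6/5).
Solving gives a_0 = 3, a_1 = -2/5, a_2 = -2, so
  g(x) = -2*x^2 - 2*x/5 + 3.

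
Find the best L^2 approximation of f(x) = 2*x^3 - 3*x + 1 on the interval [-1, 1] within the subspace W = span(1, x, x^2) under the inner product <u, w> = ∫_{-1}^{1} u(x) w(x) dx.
g(x) = 1 - 9*x/5

The best approximation g ∈ W is the orthogonal projection of f onto W. Writing g = a_0 + a_1 x + a_2 x^2, the coefficients solve the normal equations G · a = b where
  G_{ij} = <φ_i, φ_j> and b_i = <f, φ_i>, with φ_0 = 1, φ_1 = x, φ_2 = x^2.
G =
  [2, 0, 2/3]
  [0, 2/3, 0]
  [2/3, 0, 2/5],
b = (2, -6/5, 2/3).
Solving gives a_0 = 1, a_1 = -9/5, a_2 = 0, so
  g(x) = 1 - 9*x/5.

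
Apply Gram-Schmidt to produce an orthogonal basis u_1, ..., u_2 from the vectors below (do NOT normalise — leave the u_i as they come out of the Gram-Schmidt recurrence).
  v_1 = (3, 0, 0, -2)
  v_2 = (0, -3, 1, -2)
Orthogonal basis:
  u_1 = (3, 0, 0, -2)
  u_2 = (-12/13, -3, 1, -18/13)

Apply the Gram-Schmidt recurrence
  u_1 = v_1
  u_i = v_i − Σ_{j<i} ((v_i · u_j) / (u_j · u_j)) · u_j.

Step by step this gives:
  u_1 = (3, 0, 0, -2)
  u_2 = (-12/13, -3, 1, -18/13)

Orthogonality check:
  u_2 · u_1 = 0 (should be 0)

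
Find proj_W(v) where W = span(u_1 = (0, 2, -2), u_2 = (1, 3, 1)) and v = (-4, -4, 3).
proj_W(v) = (-2/3, -29/6, 13/6)

Set up U = [u_1 | ... | u_2] ∈ R^(3×2). The projector onto W = col(U) is P = U (U^T U)^(-1) U^T.
Compute U^T U =
  [8, 4]
  [4, 11],
and U^T v = (-14, -13).
Solve U^T U · c = U^T v for the coefficients: c = (-17/12, -2/3). The projection is proj_W(v) = U c.
Check: (v - proj_W(v)) · u_1 = 0  (should be 0).
Check: (v - proj_W(v)) · u_2 = 0  (should be 0).
Result: proj_W(v) = (-2/3, -29/6, 13/6).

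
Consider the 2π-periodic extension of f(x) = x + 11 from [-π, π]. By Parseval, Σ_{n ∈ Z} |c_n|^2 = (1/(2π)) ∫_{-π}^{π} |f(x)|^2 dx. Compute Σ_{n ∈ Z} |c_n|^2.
Σ |c_n|^2 = π^2/3 + 121

Expand and integrate term by term over [-π, π]:
  ∫ (x)^2 dx = 1·(2π^3/3); ∫ 2·1·(11)·x dx = 0 (odd integrand); ∫ 11^2 dx = 121·2π.
So (1/(2π)) ∫_{-π}^{π} (x + 11)^2 dx = 1π^2/3 + 121 = π^2/3 + 121.
Parseval ⇒ Σ |c_n|^2 = π^2/3 + 121.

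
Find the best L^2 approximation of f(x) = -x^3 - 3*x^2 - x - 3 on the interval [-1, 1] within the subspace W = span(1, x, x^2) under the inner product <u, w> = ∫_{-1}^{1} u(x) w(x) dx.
g(x) = -3*x^2 - 8*x/5 - 3

The best approximation g ∈ W is the orthogonal projection of f onto W. Writing g = a_0 + a_1 x + a_2 x^2, the coefficients solve the normal equations G · a = b where
  G_{ij} = <φ_i, φ_j> and b_i = <f, φ_i>, with φ_0 = 1, φ_1 = x, φ_2 = x^2.
G =
  [2, 0, 2/3]
  [0, 2/3, 0]
  [2/3, 0, 2/5],
b = (-8, -16/15, -16/5).
Solving gives a_0 = -3, a_1 = -8/5, a_2 = -3, so
  g(x) = -3*x^2 - 8*x/5 - 3.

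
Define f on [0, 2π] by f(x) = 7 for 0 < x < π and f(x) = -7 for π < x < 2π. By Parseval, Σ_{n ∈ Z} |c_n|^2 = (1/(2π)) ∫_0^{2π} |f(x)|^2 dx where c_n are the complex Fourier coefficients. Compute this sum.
Σ |c_n|^2 = 49

Parseval equates the L^2 energy of f (normalised by 1/(2π)) with the ℓ^2 sum of its Fourier coefficients: (1/(2π)) ∫_0^{2π} |f|^2 = Σ |c_n|^2.
Compute the left side: (1/(2π)) [∫_0^π 7^2 dx + ∫_π^{2π} (-7)^2 dx] = (1/(2π)) · (49π + 49π) = (49 + 49)/2 = 49.
So Σ_{n ∈ Z} |c_n|^2 = 49.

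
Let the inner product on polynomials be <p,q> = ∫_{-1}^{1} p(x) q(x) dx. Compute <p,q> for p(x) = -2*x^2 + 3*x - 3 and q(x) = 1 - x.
<p,q> = -28/3

Expand the product: p(x)·q(x) = 2*x^3 - 5*x^2 + 6*x - 3.
∫_{-1}^{1} of each monomial x^k gives [2/(k+1) if k even, 0 if k odd]. Integrating term-by-term (or equivalently evaluating the antiderivative F(x) = x^4/2 - 5*x^3/3 + 3*x^2 - 3*x at the endpoints):
  F(1) − F(−1) = -7/6 − (49/6) = -28/3.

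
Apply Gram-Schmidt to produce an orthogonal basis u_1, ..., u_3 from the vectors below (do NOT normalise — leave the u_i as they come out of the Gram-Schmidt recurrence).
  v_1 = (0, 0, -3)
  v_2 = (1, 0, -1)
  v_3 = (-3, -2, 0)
Orthogonal basis:
  u_1 = (0, 0, -3)
  u_2 = (1, 0, 0)
  u_3 = (0, -2, 0)

Apply the Gram-Schmidt recurrence
  u_1 = v_1
  u_i = v_i − Σ_{j<i} ((v_i · u_j) / (u_j · u_j)) · u_j.

Step by step this gives:
  u_1 = (0, 0, -3)
  u_2 = (1, 0, 0)
  u_3 = (0, -2, 0)

Orthogonality check:
  u_2 · u_1 = 0 (should be 0)
  u_3 · u_1 = 0 (should be 0)
  u_3 · u_2 = 0 (should be 0)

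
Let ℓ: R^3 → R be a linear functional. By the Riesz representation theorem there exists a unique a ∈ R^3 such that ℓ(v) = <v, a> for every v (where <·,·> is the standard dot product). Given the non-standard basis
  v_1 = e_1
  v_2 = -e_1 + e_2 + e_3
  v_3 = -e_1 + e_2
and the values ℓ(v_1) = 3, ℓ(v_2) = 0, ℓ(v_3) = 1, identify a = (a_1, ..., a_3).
a = (3, 4, -1)

Write a = (a_1, ..., a_3) in the standard basis. For each basis vector v_i, ℓ(v_i) = <v_i, a> is a linear equation in the a_j's. Collect the n equations into a matrix system V a = ℓ, where row i of V is v_i (expressed in the standard basis). Since V is invertible (lower-triangular with 1s on the diagonal, up to permutation), solve by back-substitution:
  V =
[[1, 0, 0],
 [-1, 1, 1],
 [-1, 1, 0]]
  V a = (3, 0, 1)
Solving gives a = (3, 4, -1).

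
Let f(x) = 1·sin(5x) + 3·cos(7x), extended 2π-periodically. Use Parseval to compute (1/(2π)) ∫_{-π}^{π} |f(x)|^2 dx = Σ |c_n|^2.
Σ |c_n|^2 = 5

Expand |f|^2 and use orthogonality of {sin(nx), cos(mx)} on [-π, π]:
  ∫_{-π}^{π} sin(nx)^2 dx = π, ∫ cos(mx)^2 dx = π, and cross terms integrate to 0.
So ∫_{-π}^{π} f(x)^2 dx = 1^2 · π + 3^2 · π = (1 + 9)π.
Divide by 2π: (1 + 9)/2 = 5.
By Parseval, this equals Σ |c_n|^2.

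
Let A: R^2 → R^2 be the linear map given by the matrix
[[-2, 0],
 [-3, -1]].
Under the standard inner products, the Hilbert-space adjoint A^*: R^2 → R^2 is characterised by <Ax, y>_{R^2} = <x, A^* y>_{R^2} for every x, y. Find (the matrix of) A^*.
A^* = A^T =
[[-2, -3],
 [0, -1]]

For real matrices with standard dot products, the defining identity <Ax, y> = <x, A^* y> gives (Ax)^T y = x^T (A^*) y, i.e. x^T A^T y = x^T (A^*) y. Since this holds for all x, y, we must have A^* = A^T. Therefore
A^* =
[[-2, -3],
 [0, -1]].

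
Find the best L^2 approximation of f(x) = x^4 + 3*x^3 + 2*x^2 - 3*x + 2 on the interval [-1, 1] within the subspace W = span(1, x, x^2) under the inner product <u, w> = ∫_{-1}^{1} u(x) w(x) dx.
g(x) = 20*x^2/7 - 6*x/5 + 67/35

The best approximation g ∈ W is the orthogonal projection of f onto W. Writing g = a_0 + a_1 x + a_2 x^2, the coefficients solve the normal equations G · a = b where
  G_{ij} = <φ_i, φ_j> and b_i = <f, φ_i>, with φ_0 = 1, φ_1 = x, φ_2 = x^2.
G =
  [2, 0, 2/3]
  [0, 2/3, 0]
  [2/3, 0, 2/5],
b = (86/15, -4/5, 254/105).
Solving gives a_0 = 67/35, a_1 = -6/5, a_2 = 20/7, so
  g(x) = 20*x^2/7 - 6*x/5 + 67/35.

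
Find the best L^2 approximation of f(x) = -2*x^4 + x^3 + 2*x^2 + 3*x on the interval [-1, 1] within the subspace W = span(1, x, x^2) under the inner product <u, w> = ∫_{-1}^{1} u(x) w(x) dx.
g(x) = 2*x^2/7 + 18*x/5 + 6/35

The best approximation g ∈ W is the orthogonal projection of f onto W. Writing g = a_0 + a_1 x + a_2 x^2, the coefficients solve the normal equations G · a = b where
  G_{ij} = <φ_i, φ_j> and b_i = <f, φ_i>, with φ_0 = 1, φ_1 = x, φ_2 = x^2.
G =
  [2, 0, 2/3]
  [0, 2/3, 0]
  [2/3, 0, 2/5],
b = (8/15, 12/5, 8/35).
Solving gives a_0 = 6/35, a_1 = 18/5, a_2 = 2/7, so
  g(x) = 2*x^2/7 + 18*x/5 + 6/35.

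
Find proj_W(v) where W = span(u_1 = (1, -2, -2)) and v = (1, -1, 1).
proj_W(v) = (1/9, -2/9, -2/9)

Set up U = [u_1 | ... | u_1] ∈ R^(3×1). The projector onto W = col(U) is P = U (U^T U)^(-1) U^T.
Compute U^T U =
  [9],
and U^T v = (1).
Solve U^T U · c = U^T v for the coefficients: c = (1/9). The projection is proj_W(v) = U c.
Check: (v - proj_W(v)) · u_1 = 0  (should be 0).
Result: proj_W(v) = (1/9, -2/9, -2/9).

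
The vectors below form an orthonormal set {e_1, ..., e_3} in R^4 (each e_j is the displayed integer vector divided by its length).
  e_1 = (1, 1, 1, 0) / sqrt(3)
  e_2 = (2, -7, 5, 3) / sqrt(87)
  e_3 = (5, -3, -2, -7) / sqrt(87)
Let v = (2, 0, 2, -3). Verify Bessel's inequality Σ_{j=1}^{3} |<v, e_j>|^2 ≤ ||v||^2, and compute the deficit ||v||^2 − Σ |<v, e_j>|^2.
Σ |<v, e_j>|^2 = 14; ||v||^2 = 17; deficit = 3

Write each e_j = u_j / sqrt(<u_j, u_j>) where u_j is the displayed integer vector. Then <v, e_j> = <v, u_j> / sqrt(<u_j, u_j>), so |<v, e_j>|^2 = <v, u_j>^2 / <u_j, u_j>.
Coefficients: <v, e_1> = 4/sqrt(3), <v, e_2> = 5/sqrt(87), <v, e_3> = 27/sqrt(87).
Square and sum: Σ |<v, e_j>|^2 = 14.
Compute ||v||^2 = v·v = 17.
Deficit = 17 − 14 = 3 ≥ 0, confirming Bessel's inequality. (The deficit equals ||v − Σ <v,e_j> e_j||^2, the squared distance from v to span{e_j}.)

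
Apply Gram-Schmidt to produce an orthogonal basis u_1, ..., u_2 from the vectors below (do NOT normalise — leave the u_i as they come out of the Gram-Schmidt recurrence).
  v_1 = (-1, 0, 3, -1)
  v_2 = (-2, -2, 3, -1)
Orthogonal basis:
  u_1 = (-1, 0, 3, -1)
  u_2 = (-10/11, -2, -3/11, 1/11)

Apply the Gram-Schmidt recurrence
  u_1 = v_1
  u_i = v_i − Σ_{j<i} ((v_i · u_j) / (u_j · u_j)) · u_j.

Step by step this gives:
  u_1 = (-1, 0, 3, -1)
  u_2 = (-10/11, -2, -3/11, 1/11)

Orthogonality check:
  u_2 · u_1 = 0 (should be 0)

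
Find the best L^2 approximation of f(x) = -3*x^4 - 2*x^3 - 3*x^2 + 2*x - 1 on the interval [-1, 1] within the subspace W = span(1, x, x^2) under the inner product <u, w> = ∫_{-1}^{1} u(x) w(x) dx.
g(x) = -39*x^2/7 + 4*x/5 - 26/35

The best approximation g ∈ W is the orthogonal projection of f onto W. Writing g = a_0 + a_1 x + a_2 x^2, the coefficients solve the normal equations G · a = b where
  G_{ij} = <φ_i, φ_j> and b_i = <f, φ_i>, with φ_0 = 1, φ_1 = x, φ_2 = x^2.
G =
  [2, 0, 2/3]
  [0, 2/3, 0]
  [2/3, 0, 2/5],
b = (-26/5, 8/15, -286/105).
Solving gives a_0 = -26/35, a_1 = 4/5, a_2 = -39/7, so
  g(x) = -39*x^2/7 + 4*x/5 - 26/35.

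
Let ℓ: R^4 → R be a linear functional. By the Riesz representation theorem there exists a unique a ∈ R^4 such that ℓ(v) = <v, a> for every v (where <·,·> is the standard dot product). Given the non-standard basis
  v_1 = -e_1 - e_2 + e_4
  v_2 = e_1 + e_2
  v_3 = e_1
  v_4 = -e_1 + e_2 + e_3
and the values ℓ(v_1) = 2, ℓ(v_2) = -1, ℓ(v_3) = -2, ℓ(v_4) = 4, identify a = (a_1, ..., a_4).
a = (-2, 1, 1, 1)

Write a = (a_1, ..., a_4) in the standard basis. For each basis vector v_i, ℓ(v_i) = <v_i, a> is a linear equation in the a_j's. Collect the n equations into a matrix system V a = ℓ, where row i of V is v_i (expressed in the standard basis). Since V is invertible (lower-triangular with 1s on the diagonal, up to permutation), solve by back-substitution:
  V =
[[-1, -1, 0, 1],
 [1, 1, 0, 0],
 [1, 0, 0, 0],
 [-1, 1, 1, 0]]
  V a = (2, -1, -2, 4)
Solving gives a = (-2, 1, 1, 1).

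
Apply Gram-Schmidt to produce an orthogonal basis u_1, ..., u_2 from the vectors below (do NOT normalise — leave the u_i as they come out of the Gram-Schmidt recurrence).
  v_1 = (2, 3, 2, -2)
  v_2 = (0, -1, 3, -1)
Orthogonal basis:
  u_1 = (2, 3, 2, -2)
  u_2 = (-10/21, -12/7, 53/21, -11/21)

Apply the Gram-Schmidt recurrence
  u_1 = v_1
  u_i = v_i − Σ_{j<i} ((v_i · u_j) / (u_j · u_j)) · u_j.

Step by step this gives:
  u_1 = (2, 3, 2, -2)
  u_2 = (-10/21, -12/7, 53/21, -11/21)

Orthogonality check:
  u_2 · u_1 = 0 (should be 0)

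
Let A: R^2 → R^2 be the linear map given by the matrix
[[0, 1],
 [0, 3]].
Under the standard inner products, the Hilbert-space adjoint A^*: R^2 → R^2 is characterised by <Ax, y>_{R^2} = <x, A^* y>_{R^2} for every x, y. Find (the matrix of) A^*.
A^* = A^T =
[[0, 0],
 [1, 3]]

For real matrices with standard dot products, the defining identity <Ax, y> = <x, A^* y> gives (Ax)^T y = x^T (A^*) y, i.e. x^T A^T y = x^T (A^*) y. Since this holds for all x, y, we must have A^* = A^T. Therefore
A^* =
[[0, 0],
 [1, 3]].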